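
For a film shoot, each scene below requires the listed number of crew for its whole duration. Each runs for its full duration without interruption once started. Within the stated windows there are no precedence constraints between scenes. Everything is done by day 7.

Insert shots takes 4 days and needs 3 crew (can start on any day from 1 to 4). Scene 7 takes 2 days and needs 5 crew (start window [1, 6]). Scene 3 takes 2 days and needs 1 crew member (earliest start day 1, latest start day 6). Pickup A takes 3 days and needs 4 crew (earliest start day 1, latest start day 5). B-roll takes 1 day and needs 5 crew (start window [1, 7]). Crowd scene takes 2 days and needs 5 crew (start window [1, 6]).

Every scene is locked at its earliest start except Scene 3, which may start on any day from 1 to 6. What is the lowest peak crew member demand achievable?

22

Scene 3@1: d1:23  d2:18  d3:7  d4:3  d5:0  d6:0  d7:0 → peak 23
Scene 3@2: d1:22  d2:18  d3:8  d4:3  d5:0  d6:0  d7:0 → peak 22
Scene 3@3: d1:22  d2:17  d3:8  d4:4  d5:0  d6:0  d7:0 → peak 22
Scene 3@4: d1:22  d2:17  d3:7  d4:4  d5:1  d6:0  d7:0 → peak 22
Scene 3@5: d1:22  d2:17  d3:7  d4:3  d5:1  d6:1  d7:0 → peak 22
Scene 3@6: d1:22  d2:17  d3:7  d4:3  d5:0  d6:1  d7:1 → peak 22
Best is Scene 3@2, peak 22.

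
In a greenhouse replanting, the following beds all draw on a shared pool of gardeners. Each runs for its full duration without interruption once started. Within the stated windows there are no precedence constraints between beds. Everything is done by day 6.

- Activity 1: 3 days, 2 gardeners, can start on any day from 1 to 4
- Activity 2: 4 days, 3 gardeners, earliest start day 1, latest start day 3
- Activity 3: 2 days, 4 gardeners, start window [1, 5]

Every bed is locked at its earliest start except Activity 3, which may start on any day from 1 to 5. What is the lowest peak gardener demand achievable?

Activity 3@1: d1:9  d2:9  d3:5  d4:3  d5:0  d6:0 → peak 9
Activity 3@2: d1:5  d2:9  d3:9  d4:3  d5:0  d6:0 → peak 9
Activity 3@3: d1:5  d2:5  d3:9  d4:7  d5:0  d6:0 → peak 9
Activity 3@4: d1:5  d2:5  d3:5  d4:7  d5:4  d6:0 → peak 7
Activity 3@5: d1:5  d2:5  d3:5  d4:3  d5:4  d6:4 → peak 5
Best is Activity 3@5, peak 5.

5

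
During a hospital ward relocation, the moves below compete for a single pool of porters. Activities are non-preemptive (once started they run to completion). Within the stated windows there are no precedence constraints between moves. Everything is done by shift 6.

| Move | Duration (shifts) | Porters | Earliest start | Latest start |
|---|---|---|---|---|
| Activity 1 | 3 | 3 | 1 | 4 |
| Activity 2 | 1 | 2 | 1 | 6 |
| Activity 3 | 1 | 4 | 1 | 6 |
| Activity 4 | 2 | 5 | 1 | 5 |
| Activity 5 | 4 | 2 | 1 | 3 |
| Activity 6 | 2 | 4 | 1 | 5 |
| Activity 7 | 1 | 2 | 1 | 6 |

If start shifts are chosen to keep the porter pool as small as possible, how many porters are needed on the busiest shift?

Early-start (Activity 1@1, Activity 2@1, Activity 3@1, Activity 4@1, Activity 5@1, Activity 6@1, Activity 7@1) gives peak 22: s1:22  s2:14  s3:5  s4:2  s5:0  s6:0.
Shift Activity 2→3, Activity 3→4, Activity 5→3, Activity 6→5, Activity 7→4.
Schedule Activity 1@1, Activity 2@3, Activity 3@4, Activity 4@1, Activity 5@3, Activity 6@5, Activity 7@4: s1:8  s2:8  s3:7  s4:8  s5:6  s6:6 — peak 8.
Total porter-shifts = 43 over 6 shifts ⇒ peak ≥ ⌈43/6⌉ = 8, so 8 is optimal.

8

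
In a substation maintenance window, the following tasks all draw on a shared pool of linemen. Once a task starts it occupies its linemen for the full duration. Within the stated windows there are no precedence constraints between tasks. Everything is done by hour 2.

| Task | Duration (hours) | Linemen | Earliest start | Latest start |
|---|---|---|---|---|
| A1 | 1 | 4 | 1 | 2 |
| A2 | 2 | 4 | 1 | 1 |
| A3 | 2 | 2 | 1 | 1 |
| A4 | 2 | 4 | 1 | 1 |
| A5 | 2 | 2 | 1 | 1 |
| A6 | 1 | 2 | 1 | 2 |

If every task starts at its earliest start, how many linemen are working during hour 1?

At early start, hour 1 has: A1, A2, A3, A4, A5, A6.
Demand: 4 + 4 + 2 + 4 + 2 + 2 = 18.

18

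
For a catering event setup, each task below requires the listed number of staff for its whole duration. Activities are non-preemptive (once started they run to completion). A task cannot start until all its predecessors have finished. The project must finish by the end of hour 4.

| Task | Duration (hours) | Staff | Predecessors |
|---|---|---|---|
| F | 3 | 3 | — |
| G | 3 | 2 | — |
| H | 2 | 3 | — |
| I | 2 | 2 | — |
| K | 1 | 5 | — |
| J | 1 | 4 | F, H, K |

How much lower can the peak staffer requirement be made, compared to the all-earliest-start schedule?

Early-start peak: h1:15  h2:10  h3:5  h4:4 ⇒ 15.
Leveled (F@1, G@1, H@1, I@1, K@3, J@4): h1:10  h2:10  h3:10  h4:4 ⇒ 10.
Reduction 15 − 10 = 5.

5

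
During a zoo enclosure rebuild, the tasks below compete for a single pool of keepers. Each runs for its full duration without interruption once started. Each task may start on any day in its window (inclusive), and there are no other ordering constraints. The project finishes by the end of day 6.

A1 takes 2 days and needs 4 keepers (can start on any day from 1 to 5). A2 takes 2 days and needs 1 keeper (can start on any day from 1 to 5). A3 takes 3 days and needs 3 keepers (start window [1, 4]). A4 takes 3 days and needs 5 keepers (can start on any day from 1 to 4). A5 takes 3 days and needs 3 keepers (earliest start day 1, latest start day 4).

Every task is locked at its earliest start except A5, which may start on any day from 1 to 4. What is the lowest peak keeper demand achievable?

A5@1: d1:16  d2:16  d3:11  d4:0  d5:0  d6:0 → peak 16
A5@2: d1:13  d2:16  d3:11  d4:3  d5:0  d6:0 → peak 16
A5@3: d1:13  d2:13  d3:11  d4:3  d5:3  d6:0 → peak 13
A5@4: d1:13  d2:13  d3:8  d4:3  d5:3  d6:3 → peak 13
Best is A5@3, peak 13.

13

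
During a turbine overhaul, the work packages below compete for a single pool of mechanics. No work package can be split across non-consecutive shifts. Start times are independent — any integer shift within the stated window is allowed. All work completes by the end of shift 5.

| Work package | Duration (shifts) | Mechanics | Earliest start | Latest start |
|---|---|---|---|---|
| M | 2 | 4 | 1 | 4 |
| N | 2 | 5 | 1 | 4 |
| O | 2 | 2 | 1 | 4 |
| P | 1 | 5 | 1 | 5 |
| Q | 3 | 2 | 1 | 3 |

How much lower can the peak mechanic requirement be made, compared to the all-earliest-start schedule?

Early-start peak: s1:18  s2:13  s3:2  s4:0  s5:0 ⇒ 18.
Leveled (M@1, N@3, O@1, P@5, Q@3): s1:6  s2:6  s3:7  s4:7  s5:7 ⇒ 7.
Reduction 18 − 7 = 11.

11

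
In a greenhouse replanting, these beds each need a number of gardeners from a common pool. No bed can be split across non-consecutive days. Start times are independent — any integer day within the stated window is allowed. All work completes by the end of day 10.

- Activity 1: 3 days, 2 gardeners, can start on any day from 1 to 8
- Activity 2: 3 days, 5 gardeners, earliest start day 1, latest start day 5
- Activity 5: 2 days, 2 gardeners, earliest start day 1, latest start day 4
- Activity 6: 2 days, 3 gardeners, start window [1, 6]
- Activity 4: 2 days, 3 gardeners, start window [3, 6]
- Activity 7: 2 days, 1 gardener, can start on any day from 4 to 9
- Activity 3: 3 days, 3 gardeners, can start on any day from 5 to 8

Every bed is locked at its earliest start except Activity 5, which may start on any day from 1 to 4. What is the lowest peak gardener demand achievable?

Activity 5@1: d1:12  d2:12  d3:10  d4:4  d5:4  d6:3  d7:3  d8:0  d9:0  d10:0 → peak 12
Activity 5@2: d1:10  d2:12  d3:12  d4:4  d5:4  d6:3  d7:3  d8:0  d9:0  d10:0 → peak 12
Activity 5@3: d1:10  d2:10  d3:12  d4:6  d5:4  d6:3  d7:3  d8:0  d9:0  d10:0 → peak 12
Activity 5@4: d1:10  d2:10  d3:10  d4:6  d5:6  d6:3  d7:3  d8:0  d9:0  d10:0 → peak 10
Best is Activity 5@4, peak 10.

10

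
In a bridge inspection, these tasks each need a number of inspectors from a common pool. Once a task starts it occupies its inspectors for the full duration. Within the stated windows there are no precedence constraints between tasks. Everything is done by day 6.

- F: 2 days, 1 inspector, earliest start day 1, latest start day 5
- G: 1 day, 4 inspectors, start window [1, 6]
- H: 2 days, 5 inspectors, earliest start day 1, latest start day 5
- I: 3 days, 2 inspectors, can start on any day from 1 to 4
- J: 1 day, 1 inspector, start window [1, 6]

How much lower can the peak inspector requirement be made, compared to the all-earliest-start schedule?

8

Early-start peak: d1:13  d2:8  d3:2  d4:0  d5:0  d6:0 ⇒ 13.
Leveled (F@1, G@1, H@5, I@2, J@2): d1:5  d2:4  d3:2  d4:2  d5:5  d6:5 ⇒ 5.
Reduction 13 − 5 = 8.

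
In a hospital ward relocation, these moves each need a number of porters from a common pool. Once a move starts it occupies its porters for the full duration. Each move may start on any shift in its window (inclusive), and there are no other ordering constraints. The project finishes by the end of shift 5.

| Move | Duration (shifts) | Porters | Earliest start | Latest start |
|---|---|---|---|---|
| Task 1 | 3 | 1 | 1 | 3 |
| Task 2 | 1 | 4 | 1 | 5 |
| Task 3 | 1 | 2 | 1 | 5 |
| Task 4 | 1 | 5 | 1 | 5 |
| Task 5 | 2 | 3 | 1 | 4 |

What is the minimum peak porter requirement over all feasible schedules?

5

Early-start (Task 1@1, Task 2@1, Task 3@1, Task 4@1, Task 5@1) gives peak 15: s1:15  s2:4  s3:1  s4:0  s5:0.
Shift Task 3→2, Task 4→5, Task 5→3.
Schedule Task 1@1, Task 2@1, Task 3@2, Task 4@5, Task 5@3: s1:5  s2:3  s3:4  s4:3  s5:5 — peak 5.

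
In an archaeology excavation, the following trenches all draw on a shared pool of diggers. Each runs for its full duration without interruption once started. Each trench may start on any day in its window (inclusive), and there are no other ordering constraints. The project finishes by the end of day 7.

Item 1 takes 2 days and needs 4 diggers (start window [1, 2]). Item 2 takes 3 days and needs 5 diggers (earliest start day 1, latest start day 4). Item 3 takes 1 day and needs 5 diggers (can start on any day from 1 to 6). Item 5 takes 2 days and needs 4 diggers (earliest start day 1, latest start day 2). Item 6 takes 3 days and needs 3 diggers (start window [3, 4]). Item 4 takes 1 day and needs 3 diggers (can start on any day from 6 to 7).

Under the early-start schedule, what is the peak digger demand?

18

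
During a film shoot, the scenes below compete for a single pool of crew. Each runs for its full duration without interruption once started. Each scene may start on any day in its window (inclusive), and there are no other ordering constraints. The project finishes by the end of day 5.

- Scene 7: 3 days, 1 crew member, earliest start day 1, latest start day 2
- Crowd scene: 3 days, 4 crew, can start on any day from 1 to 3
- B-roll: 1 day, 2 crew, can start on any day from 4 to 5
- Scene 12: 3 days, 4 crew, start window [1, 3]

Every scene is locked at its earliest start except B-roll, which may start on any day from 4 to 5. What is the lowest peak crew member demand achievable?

B-roll@4: d1:9  d2:9  d3:9  d4:2  d5:0 → peak 9
B-roll@5: d1:9  d2:9  d3:9  d4:0  d5:2 → peak 9
Best is B-roll@4, peak 9.

9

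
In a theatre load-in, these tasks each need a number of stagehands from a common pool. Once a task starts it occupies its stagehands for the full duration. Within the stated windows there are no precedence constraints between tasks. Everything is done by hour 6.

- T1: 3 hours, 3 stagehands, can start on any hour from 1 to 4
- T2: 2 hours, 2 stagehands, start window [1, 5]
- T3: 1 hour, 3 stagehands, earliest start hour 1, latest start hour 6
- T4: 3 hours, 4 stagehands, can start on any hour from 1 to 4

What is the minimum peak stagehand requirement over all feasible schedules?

Early-start (T1@1, T2@1, T3@1, T4@1) gives peak 12: h1:12  h2:9  h3:7  h4:0  h5:0  h6:0.
Shift T3→3, T4→4.
Schedule T1@1, T2@1, T3@3, T4@4: h1:5  h2:5  h3:6  h4:4  h5:4  h6:4 — peak 6.

6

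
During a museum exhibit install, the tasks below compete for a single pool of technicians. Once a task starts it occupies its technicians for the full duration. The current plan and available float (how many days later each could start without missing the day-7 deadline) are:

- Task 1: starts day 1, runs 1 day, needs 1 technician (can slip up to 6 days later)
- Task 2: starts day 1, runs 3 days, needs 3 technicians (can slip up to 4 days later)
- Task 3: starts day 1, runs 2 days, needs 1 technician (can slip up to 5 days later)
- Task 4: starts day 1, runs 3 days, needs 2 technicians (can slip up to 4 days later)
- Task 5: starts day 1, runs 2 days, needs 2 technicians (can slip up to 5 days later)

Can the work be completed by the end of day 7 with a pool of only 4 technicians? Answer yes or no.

yes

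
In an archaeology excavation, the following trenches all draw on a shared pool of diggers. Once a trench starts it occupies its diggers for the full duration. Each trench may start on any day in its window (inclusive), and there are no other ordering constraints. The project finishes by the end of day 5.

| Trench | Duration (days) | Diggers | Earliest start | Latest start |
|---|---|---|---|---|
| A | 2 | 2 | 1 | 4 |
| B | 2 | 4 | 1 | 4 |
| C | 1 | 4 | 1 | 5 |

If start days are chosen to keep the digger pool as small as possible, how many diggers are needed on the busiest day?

Early-start (A@1, B@1, C@1) gives peak 10: d1:10  d2:6  d3:0  d4:0  d5:0.
Shift B→3, C→5.
Schedule A@1, B@3, C@5: d1:2  d2:2  d3:4  d4:4  d5:4 — peak 4.
Total digger-days = 16 over 5 days ⇒ peak ≥ ⌈16/5⌉ = 4, so 4 is optimal.

4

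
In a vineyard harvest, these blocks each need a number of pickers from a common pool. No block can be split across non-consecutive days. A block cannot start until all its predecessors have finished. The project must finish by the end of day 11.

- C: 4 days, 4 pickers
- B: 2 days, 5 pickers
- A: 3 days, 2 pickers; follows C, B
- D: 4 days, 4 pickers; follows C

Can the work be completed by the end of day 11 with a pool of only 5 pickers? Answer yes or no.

no

The minimum achievable peak is 6; 5 < 6, so no feasible schedule stays within the cap.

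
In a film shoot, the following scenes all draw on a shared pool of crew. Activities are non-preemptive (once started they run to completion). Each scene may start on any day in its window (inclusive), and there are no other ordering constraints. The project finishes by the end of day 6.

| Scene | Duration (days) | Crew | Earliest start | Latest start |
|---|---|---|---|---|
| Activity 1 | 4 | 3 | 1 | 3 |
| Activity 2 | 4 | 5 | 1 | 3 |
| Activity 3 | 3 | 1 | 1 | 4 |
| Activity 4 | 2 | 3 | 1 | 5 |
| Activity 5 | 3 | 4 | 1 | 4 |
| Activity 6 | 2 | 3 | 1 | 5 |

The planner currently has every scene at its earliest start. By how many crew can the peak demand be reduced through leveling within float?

Early-start peak: d1:19  d2:19  d3:13  d4:8  d5:0  d6:0 ⇒ 19.
Leveled (Activity 1@1, Activity 2@1, Activity 3@1, Activity 4@1, Activity 5@4, Activity 6@5): d1:12  d2:12  d3:9  d4:12  d5:7  d6:7 ⇒ 12.
Reduction 19 − 12 = 7.

7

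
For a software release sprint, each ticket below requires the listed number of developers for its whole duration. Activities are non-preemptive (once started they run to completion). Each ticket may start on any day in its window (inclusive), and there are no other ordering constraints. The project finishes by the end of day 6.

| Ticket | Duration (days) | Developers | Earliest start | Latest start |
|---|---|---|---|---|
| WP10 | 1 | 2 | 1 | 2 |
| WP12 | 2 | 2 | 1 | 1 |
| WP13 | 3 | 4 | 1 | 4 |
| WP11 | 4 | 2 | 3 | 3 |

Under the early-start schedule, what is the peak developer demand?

8

Early-start schedule: WP10@1, WP12@1, WP13@1, WP11@3.
Load per day: day 1: 8, day 2: 6, day 3: 6, day 4: 2, day 5: 2, day 6: 2.
Peak is 8.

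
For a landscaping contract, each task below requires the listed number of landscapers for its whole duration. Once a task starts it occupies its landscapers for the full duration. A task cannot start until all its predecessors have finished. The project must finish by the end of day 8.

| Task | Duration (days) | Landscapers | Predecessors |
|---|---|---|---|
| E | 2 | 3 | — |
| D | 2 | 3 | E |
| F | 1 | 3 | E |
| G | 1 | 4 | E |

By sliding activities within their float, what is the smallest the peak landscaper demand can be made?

Early-start (E@1, D@3, F@3, G@3) gives peak 10: d1:3  d2:3  d3:10  d4:3  d5:0  d6:0  d7:0  d8:0.
Shift F→5, G→6.
Schedule E@1, D@3, F@5, G@6: d1:3  d2:3  d3:3  d4:3  d5:3  d6:4  d7:0  d8:0 — peak 4.

4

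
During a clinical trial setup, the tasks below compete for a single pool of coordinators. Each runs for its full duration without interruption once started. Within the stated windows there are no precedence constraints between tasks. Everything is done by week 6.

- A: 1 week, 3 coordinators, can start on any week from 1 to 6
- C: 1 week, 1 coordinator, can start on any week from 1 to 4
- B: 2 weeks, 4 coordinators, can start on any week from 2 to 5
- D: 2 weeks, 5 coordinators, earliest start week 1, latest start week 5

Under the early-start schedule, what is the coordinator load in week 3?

4

At early start, week 3 has: B.
Demand: 4 = 4.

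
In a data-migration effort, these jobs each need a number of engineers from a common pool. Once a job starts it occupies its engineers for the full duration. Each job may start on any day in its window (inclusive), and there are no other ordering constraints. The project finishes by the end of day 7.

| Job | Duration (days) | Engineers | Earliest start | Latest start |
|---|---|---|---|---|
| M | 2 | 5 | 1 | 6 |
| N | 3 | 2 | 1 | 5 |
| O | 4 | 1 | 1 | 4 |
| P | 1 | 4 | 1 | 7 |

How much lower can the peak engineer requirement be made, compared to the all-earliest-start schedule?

7

Early-start peak: d1:12  d2:8  d3:3  d4:1  d5:0  d6:0  d7:0 ⇒ 12.
Leveled (M@1, N@3, O@3, P@6): d1:5  d2:5  d3:3  d4:3  d5:3  d6:5  d7:0 ⇒ 5.
Reduction 12 − 5 = 7.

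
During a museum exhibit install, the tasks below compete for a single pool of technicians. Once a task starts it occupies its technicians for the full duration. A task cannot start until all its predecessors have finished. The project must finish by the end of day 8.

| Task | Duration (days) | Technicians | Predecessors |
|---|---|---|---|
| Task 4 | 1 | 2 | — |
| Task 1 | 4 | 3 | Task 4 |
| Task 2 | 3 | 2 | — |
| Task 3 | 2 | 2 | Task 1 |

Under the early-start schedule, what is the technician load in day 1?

4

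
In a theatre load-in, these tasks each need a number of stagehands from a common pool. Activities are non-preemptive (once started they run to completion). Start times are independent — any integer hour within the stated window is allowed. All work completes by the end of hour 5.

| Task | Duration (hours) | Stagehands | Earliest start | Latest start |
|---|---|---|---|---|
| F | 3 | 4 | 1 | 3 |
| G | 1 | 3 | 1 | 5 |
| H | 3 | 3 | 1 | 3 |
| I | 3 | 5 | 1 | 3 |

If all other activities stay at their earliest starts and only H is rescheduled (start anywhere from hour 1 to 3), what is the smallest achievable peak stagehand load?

12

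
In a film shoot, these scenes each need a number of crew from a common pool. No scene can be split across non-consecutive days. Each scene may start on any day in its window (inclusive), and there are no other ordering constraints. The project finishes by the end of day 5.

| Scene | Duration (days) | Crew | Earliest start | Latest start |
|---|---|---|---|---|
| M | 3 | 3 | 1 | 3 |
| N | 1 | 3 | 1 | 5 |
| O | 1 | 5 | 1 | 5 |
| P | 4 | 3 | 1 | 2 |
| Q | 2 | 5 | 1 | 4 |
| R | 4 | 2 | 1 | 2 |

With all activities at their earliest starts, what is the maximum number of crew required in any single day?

21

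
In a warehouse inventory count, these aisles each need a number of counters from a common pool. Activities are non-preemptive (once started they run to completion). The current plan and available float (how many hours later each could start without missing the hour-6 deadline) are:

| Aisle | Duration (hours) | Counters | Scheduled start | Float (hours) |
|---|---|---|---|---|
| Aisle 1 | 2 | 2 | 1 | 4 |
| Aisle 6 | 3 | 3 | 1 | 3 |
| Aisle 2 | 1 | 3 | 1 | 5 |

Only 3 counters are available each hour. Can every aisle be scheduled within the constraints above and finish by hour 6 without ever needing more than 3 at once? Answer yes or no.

Schedule Aisle 1@1, Aisle 6@3, Aisle 2@6: h1:2  h2:2  h3:3  h4:3  h5:3  h6:3 — peak 3 ≤ 3.

yes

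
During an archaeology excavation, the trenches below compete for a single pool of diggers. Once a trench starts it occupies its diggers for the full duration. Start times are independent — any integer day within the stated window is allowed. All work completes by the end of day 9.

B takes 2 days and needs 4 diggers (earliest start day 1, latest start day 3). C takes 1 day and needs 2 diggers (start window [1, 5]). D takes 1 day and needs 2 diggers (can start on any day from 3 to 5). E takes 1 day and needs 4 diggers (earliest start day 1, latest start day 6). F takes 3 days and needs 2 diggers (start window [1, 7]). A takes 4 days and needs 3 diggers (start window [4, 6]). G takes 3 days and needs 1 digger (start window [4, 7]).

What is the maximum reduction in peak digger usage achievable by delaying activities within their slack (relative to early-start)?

Early-start peak: d1:12  d2:6  d3:4  d4:4  d5:4  d6:4  d7:3  d8:0  d9:0 ⇒ 12.
Leveled (B@1, C@3, D@3, E@4, F@7, A@5, G@4): d1:4  d2:4  d3:4  d4:5  d5:4  d6:4  d7:5  d8:5  d9:2 ⇒ 5.
Reduction 12 − 5 = 7.

7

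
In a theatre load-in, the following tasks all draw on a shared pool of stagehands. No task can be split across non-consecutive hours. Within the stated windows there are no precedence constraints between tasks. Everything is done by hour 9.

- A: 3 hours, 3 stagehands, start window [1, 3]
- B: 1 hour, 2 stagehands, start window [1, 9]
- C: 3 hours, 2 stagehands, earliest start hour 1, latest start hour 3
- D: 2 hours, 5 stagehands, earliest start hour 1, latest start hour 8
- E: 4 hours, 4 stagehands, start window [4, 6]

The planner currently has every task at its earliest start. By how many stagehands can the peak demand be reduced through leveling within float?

6

Early-start peak: h1:12  h2:10  h3:5  h4:4  h5:4  h6:4  h7:4  h8:0  h9:0 ⇒ 12.
Leveled (A@1, B@1, C@2, D@8, E@4): h1:5  h2:5  h3:5  h4:6  h5:4  h6:4  h7:4  h8:5  h9:5 ⇒ 6.
Reduction 12 − 6 = 6.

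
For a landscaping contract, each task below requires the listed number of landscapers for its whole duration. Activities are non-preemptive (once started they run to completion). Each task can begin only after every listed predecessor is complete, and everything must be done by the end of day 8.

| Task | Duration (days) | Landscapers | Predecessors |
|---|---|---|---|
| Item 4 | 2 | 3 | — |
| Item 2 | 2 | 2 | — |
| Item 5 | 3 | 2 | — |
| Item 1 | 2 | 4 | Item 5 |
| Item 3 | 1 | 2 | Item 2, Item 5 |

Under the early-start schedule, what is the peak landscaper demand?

Early-start schedule: Item 4@1, Item 2@1, Item 5@1, Item 1@4, Item 3@4.
Load per day: day 1: 7, day 2: 7, day 3: 2, day 4: 6, day 5: 4, day 6: 0, day 7: 0, day 8: 0.
Peak is 7.

7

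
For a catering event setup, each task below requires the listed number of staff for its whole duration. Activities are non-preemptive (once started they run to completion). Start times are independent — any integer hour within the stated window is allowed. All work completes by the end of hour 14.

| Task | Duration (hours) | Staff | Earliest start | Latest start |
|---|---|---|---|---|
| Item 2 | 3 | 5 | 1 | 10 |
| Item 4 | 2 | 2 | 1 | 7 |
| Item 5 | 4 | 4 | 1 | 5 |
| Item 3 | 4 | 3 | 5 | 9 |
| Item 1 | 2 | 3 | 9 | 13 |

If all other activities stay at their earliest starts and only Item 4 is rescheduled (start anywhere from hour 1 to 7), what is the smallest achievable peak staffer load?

9

Item 4@1: h1:11  h2:11  h3:9  h4:4  h5:3  h6:3  h7:3  h8:3  h9:3  h10:3  h11:0  h12:0  h13:0  h14:0 → peak 11
Item 4@2: h1:9  h2:11  h3:11  h4:4  h5:3  h6:3  h7:3  h8:3  h9:3  h10:3  h11:0  h12:0  h13:0  h14:0 → peak 11
Item 4@3: h1:9  h2:9  h3:11  h4:6  h5:3  h6:3  h7:3  h8:3  h9:3  h10:3  h11:0  h12:0  h13:0  h14:0 → peak 11
Item 4@4: h1:9  h2:9  h3:9  h4:6  h5:5  h6:3  h7:3  h8:3  h9:3  h10:3  h11:0  h12:0  h13:0  h14:0 → peak 9
Item 4@5: h1:9  h2:9  h3:9  h4:4  h5:5  h6:5  h7:3  h8:3  h9:3  h10:3  h11:0  h12:0  h13:0  h14:0 → peak 9
Item 4@6: h1:9  h2:9  h3:9  h4:4  h5:3  h6:5  h7:5  h8:3  h9:3  h10:3  h11:0  h12:0  h13:0  h14:0 → peak 9
Item 4@7: h1:9  h2:9  h3:9  h4:4  h5:3  h6:3  h7:5  h8:5  h9:3  h10:3  h11:0  h12:0  h13:0  h14:0 → peak 9
Best is Item 4@4, peak 9.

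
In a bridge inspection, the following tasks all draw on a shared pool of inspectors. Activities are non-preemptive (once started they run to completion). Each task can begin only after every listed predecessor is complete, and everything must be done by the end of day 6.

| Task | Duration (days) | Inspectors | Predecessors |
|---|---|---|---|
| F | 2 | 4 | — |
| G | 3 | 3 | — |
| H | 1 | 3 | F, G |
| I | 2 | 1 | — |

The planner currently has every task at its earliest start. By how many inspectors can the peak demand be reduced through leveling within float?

4

Early-start peak: d1:8  d2:8  d3:3  d4:3  d5:0  d6:0 ⇒ 8.
Leveled (F@1, G@3, H@6, I@3): d1:4  d2:4  d3:4  d4:4  d5:3  d6:3 ⇒ 4.
Reduction 8 − 4 = 4.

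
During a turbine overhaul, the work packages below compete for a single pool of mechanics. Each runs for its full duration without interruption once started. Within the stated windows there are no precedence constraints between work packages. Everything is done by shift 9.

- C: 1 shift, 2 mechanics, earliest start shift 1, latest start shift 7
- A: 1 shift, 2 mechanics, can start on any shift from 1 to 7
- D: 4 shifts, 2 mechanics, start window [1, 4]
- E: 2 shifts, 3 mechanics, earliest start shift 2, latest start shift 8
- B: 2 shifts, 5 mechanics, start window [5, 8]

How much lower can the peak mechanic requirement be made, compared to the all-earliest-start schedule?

Early-start peak: s1:6  s2:5  s3:5  s4:2  s5:5  s6:5  s7:0  s8:0  s9:0 ⇒ 6.
Leveled (C@1, A@1, D@2, E@2, B@6): s1:4  s2:5  s3:5  s4:2  s5:2  s6:5  s7:5  s8:0  s9:0 ⇒ 5.
Reduction 6 − 5 = 1.

1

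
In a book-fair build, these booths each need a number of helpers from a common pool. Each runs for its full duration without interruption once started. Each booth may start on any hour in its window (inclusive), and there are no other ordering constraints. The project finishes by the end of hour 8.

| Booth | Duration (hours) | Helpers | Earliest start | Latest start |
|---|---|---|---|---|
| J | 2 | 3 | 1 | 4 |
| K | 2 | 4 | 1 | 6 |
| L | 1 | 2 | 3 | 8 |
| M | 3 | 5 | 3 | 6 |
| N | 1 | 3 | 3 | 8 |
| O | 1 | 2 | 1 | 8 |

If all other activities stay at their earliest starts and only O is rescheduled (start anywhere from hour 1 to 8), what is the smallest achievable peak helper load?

O@1: h1:9  h2:7  h3:10  h4:5  h5:5  h6:0  h7:0  h8:0 → peak 10
O@2: h1:7  h2:9  h3:10  h4:5  h5:5  h6:0  h7:0  h8:0 → peak 10
O@3: h1:7  h2:7  h3:12  h4:5  h5:5  h6:0  h7:0  h8:0 → peak 12
O@4: h1:7  h2:7  h3:10  h4:7  h5:5  h6:0  h7:0  h8:0 → peak 10
O@5: h1:7  h2:7  h3:10  h4:5  h5:7  h6:0  h7:0  h8:0 → peak 10
O@6: h1:7  h2:7  h3:10  h4:5  h5:5  h6:2  h7:0  h8:0 → peak 10
O@7: h1:7  h2:7  h3:10  h4:5  h5:5  h6:0  h7:2  h8:0 → peak 10
O@8: h1:7  h2:7  h3:10  h4:5  h5:5  h6:0  h7:0  h8:2 → peak 10
Best is O@1, peak 10.

10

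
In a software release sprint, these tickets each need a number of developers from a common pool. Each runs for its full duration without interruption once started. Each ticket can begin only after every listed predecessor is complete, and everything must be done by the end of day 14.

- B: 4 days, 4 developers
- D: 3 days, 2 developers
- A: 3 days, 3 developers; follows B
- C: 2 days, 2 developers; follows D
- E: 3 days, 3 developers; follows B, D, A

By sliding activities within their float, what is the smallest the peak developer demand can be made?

Early-start (B@1, D@1, A@5, C@4, E@8) gives peak 6: d1:6  d2:6  d3:6  d4:6  d5:5  d6:3  d7:3  d8:3  d9:3  d10:3  d11:0  d12:0  d13:0  d14:0.
Shift D→5, C→8.
Schedule B@1, D@5, A@5, C@8, E@8: d1:4  d2:4  d3:4  d4:4  d5:5  d6:5  d7:5  d8:5  d9:5  d10:3  d11:0  d12:0  d13:0  d14:0 — peak 5.

5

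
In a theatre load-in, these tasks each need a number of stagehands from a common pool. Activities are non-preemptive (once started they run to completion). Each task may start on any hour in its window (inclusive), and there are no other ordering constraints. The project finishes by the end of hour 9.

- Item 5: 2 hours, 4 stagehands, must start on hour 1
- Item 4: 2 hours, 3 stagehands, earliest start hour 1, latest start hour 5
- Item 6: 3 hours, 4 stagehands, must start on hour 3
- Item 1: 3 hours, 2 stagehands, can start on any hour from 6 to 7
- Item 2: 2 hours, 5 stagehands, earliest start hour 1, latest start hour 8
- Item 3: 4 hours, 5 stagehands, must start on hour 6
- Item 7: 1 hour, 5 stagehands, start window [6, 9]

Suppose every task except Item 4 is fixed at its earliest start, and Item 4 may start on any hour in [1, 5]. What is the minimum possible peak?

12

Item 4@1: h1:12  h2:12  h3:4  h4:4  h5:4  h6:12  h7:7  h8:7  h9:5 → peak 12
Item 4@2: h1:9  h2:12  h3:7  h4:4  h5:4  h6:12  h7:7  h8:7  h9:5 → peak 12
Item 4@3: h1:9  h2:9  h3:7  h4:7  h5:4  h6:12  h7:7  h8:7  h9:5 → peak 12
Item 4@4: h1:9  h2:9  h3:4  h4:7  h5:7  h6:12  h7:7  h8:7  h9:5 → peak 12
Item 4@5: h1:9  h2:9  h3:4  h4:4  h5:7  h6:15  h7:7  h8:7  h9:5 → peak 15
Best is Item 4@1, peak 12.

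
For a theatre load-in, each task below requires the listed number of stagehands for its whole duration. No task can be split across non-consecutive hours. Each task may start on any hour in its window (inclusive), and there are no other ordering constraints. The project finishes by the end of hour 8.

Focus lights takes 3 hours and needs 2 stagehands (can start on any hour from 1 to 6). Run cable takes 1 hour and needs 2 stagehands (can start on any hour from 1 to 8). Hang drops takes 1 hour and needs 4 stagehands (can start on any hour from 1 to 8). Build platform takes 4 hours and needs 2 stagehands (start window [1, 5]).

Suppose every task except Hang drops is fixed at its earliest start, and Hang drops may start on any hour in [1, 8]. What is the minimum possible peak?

6

Hang drops@1: h1:10  h2:4  h3:4  h4:2  h5:0  h6:0  h7:0  h8:0 → peak 10
Hang drops@2: h1:6  h2:8  h3:4  h4:2  h5:0  h6:0  h7:0  h8:0 → peak 8
Hang drops@3: h1:6  h2:4  h3:8  h4:2  h5:0  h6:0  h7:0  h8:0 → peak 8
Hang drops@4: h1:6  h2:4  h3:4  h4:6  h5:0  h6:0  h7:0  h8:0 → peak 6
Hang drops@5: h1:6  h2:4  h3:4  h4:2  h5:4  h6:0  h7:0  h8:0 → peak 6
Hang drops@6: h1:6  h2:4  h3:4  h4:2  h5:0  h6:4  h7:0  h8:0 → peak 6
Hang drops@7: h1:6  h2:4  h3:4  h4:2  h5:0  h6:0  h7:4  h8:0 → peak 6
Hang drops@8: h1:6  h2:4  h3:4  h4:2  h5:0  h6:0  h7:0  h8:4 → peak 6
Best is Hang drops@4, peak 6.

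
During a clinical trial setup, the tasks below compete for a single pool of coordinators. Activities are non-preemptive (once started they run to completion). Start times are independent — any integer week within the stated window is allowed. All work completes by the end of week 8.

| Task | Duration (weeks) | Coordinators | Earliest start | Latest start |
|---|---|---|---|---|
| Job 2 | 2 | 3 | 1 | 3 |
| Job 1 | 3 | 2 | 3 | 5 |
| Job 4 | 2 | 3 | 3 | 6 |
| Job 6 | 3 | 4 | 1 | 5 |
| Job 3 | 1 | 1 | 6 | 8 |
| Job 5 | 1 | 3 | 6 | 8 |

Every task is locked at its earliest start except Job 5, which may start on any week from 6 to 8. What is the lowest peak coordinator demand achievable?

9

Job 5@6: w1:7  w2:7  w3:9  w4:5  w5:2  w6:4  w7:0  w8:0 → peak 9
Job 5@7: w1:7  w2:7  w3:9  w4:5  w5:2  w6:1  w7:3  w8:0 → peak 9
Job 5@8: w1:7  w2:7  w3:9  w4:5  w5:2  w6:1  w7:0  w8:3 → peak 9
Best is Job 5@6, peak 9.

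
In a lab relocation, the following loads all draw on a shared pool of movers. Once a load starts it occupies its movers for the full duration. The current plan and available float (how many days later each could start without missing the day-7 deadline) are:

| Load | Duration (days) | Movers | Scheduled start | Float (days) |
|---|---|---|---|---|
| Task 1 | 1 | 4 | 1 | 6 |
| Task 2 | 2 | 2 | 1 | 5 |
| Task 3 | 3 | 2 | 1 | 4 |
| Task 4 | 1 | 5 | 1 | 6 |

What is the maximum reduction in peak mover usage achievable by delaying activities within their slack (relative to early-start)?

8

Early-start peak: d1:13  d2:4  d3:2  d4:0  d5:0  d6:0  d7:0 ⇒ 13.
Leveled (Task 1@1, Task 2@2, Task 3@2, Task 4@5): d1:4  d2:4  d3:4  d4:2  d5:5  d6:0  d7:0 ⇒ 5.
Reduction 13 − 5 = 8.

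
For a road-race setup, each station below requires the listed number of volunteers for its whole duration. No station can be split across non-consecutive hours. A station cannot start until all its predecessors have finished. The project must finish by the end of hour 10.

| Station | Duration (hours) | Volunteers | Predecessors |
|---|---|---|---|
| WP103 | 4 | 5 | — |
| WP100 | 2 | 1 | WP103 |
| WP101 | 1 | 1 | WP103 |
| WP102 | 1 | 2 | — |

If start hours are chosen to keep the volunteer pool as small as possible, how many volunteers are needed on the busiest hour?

Early-start (WP103@1, WP100@5, WP101@5, WP102@1) gives peak 7: h1:7  h2:5  h3:5  h4:5  h5:2  h6:1  h7:0  h8:0  h9:0  h10:0.
Shift WP102→5.
Schedule WP103@1, WP100@5, WP101@5, WP102@5: h1:5  h2:5  h3:5  h4:5  h5:4  h6:1  h7:0  h8:0  h9:0  h10:0 — peak 5.

5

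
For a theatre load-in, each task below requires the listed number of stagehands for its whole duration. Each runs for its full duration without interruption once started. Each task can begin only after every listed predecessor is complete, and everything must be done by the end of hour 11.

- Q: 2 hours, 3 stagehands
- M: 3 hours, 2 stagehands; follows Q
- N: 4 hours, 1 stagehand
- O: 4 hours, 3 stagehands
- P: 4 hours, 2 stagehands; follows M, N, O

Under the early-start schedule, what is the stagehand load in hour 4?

6

At early start, hour 4 has: M, N, O.
Demand: 2 + 1 + 3 = 6.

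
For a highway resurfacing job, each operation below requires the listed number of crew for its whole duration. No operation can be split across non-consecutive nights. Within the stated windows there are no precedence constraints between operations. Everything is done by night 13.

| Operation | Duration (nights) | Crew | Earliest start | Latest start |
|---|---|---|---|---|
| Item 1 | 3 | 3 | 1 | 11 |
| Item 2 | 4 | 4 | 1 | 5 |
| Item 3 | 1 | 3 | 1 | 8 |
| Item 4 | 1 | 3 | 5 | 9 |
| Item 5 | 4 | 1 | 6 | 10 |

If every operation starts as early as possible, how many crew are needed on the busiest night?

Early-start schedule: Item 1@1, Item 2@1, Item 3@1, Item 4@5, Item 5@6.
Load per night: night 1: 10, night 2: 7, night 3: 7, night 4: 4, night 5: 3, night 6: 1, night 7: 1, night 8: 1, night 9: 1, night 10: 0, night 11: 0, night 12: 0, night 13: 0.
Peak is 10.

10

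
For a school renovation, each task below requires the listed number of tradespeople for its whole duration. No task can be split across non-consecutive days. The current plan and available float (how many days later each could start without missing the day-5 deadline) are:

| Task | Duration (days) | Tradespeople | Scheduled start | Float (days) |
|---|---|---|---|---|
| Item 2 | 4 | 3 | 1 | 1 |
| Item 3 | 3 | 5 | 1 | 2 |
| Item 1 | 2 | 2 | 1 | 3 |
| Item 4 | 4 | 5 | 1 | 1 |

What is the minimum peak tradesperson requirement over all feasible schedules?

Early-start (Item 2@1, Item 3@1, Item 1@1, Item 4@1) gives peak 15: d1:15  d2:15  d3:13  d4:8  d5:0.
Shift Item 1→4.
Schedule Item 2@1, Item 3@1, Item 1@4, Item 4@1: d1:13  d2:13  d3:13  d4:10  d5:2 — peak 13.

13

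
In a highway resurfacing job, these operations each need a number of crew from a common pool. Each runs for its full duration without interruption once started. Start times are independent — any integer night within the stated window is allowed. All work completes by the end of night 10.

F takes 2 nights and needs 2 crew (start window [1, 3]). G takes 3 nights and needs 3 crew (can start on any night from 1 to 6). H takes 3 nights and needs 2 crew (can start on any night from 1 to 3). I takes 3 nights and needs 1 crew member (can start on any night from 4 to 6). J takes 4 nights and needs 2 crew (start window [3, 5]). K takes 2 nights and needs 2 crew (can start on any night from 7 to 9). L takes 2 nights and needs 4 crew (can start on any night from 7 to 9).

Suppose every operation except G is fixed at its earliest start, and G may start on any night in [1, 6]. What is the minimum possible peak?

6

G@1: n1:7  n2:7  n3:7  n4:3  n5:3  n6:3  n7:6  n8:6  n9:0  n10:0 → peak 7
G@2: n1:4  n2:7  n3:7  n4:6  n5:3  n6:3  n7:6  n8:6  n9:0  n10:0 → peak 7
G@3: n1:4  n2:4  n3:7  n4:6  n5:6  n6:3  n7:6  n8:6  n9:0  n10:0 → peak 7
G@4: n1:4  n2:4  n3:4  n4:6  n5:6  n6:6  n7:6  n8:6  n9:0  n10:0 → peak 6
G@5: n1:4  n2:4  n3:4  n4:3  n5:6  n6:6  n7:9  n8:6  n9:0  n10:0 → peak 9
G@6: n1:4  n2:4  n3:4  n4:3  n5:3  n6:6  n7:9  n8:9  n9:0  n10:0 → peak 9
Best is G@4, peak 6.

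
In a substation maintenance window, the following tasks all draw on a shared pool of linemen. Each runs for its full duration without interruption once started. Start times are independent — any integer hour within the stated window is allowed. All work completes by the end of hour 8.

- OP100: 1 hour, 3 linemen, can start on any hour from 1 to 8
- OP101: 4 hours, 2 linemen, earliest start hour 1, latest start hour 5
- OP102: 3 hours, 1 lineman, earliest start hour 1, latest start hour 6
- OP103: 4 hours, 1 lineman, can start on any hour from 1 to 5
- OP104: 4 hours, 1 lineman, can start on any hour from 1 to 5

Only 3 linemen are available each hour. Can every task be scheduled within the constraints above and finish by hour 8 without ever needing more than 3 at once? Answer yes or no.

no

The minimum achievable peak is 4; 3 < 4, so no feasible schedule stays within the cap.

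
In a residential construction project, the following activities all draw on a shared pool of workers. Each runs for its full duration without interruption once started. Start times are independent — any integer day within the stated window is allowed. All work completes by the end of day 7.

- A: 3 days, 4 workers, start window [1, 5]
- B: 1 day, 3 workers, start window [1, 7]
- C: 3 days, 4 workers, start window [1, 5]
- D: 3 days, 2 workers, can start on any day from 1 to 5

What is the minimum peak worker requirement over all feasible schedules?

6

Early-start (A@1, B@1, C@1, D@1) gives peak 13: d1:13  d2:10  d3:10  d4:0  d5:0  d6:0  d7:0.
Shift B→4, C→5.
Schedule A@1, B@4, C@5, D@1: d1:6  d2:6  d3:6  d4:3  d5:4  d6:4  d7:4 — peak 6.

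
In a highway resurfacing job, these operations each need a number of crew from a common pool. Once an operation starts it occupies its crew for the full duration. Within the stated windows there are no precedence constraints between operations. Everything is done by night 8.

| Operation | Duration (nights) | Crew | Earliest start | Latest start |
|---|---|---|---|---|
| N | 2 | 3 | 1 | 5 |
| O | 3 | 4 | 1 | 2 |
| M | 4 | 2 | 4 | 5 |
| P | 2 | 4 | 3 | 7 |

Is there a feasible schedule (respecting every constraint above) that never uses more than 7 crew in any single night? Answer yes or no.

yes

Schedule N@4, O@1, M@4, P@6: n1:4  n2:4  n3:4  n4:5  n5:5  n6:6  n7:6  n8:0 — peak 6 ≤ 7.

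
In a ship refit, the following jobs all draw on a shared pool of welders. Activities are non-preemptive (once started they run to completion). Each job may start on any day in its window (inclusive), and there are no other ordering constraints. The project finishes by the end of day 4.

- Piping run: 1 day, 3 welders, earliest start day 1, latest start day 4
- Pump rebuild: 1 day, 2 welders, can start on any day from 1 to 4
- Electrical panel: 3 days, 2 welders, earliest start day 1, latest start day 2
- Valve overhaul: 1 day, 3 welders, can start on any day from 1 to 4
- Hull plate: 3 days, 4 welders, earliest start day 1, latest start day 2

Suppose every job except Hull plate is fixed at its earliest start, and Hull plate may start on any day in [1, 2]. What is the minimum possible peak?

10

Hull plate@1: d1:14  d2:6  d3:6  d4:0 → peak 14
Hull plate@2: d1:10  d2:6  d3:6  d4:4 → peak 10
Best is Hull plate@2, peak 10.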